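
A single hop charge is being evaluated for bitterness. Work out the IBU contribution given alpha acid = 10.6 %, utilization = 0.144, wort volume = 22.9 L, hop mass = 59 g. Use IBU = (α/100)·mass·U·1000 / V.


IBU = (10.6/100)·59·0.144·1000 / 22.9

39.3265 IBU


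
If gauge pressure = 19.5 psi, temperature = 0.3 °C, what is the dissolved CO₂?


vols = (P + 14.695)·(0.01821 + 0.09011·e^(−0.04·T))
vols = (19.5 + 14.695)·(0.01821 + 0.09011·e^(−0.04·0.3))

3.6672 volumes


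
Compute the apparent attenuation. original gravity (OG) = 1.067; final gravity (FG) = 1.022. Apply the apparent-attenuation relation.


AA = (OG − FG)/(OG − 1) · 100
AA = (1.067 − 1.022)/(1.067 − 1) · 100

67.1642 %


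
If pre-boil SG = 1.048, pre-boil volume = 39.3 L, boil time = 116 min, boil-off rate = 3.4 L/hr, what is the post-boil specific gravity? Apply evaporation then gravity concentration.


V_post = V_pre − rate·(t/60);  SG_post = 1 + (SG_pre−1)·V_pre/V_post
V_post = 39.3 − 3.4·(116/60) = 32.7267
SG_post = 1 + (1.048 − 1)·39.3/32.7267

1.0576


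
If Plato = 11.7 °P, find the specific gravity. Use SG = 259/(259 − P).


SG = 259/(259 − 11.7)

1.0473


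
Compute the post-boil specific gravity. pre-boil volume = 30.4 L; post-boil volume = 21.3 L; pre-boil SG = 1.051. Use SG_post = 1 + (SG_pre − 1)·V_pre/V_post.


pts_pre = (1.051 − 1)·1000 = 51.0000
pts_post = 51.0000·30.4/21.3 = 72.7887
SG_post = 1 + 72.7887/1000

1.0728


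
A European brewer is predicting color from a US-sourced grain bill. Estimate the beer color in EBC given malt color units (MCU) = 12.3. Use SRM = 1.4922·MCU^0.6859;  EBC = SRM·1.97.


SRM = 1.4922·12.3^0.6859 = 8.3444
EBC = 8.3444·1.97

16.4384 EBC


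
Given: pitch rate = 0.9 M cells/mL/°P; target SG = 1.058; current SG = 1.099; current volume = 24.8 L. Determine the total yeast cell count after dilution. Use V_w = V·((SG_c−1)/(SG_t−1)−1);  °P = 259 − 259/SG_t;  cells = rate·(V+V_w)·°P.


V_w = 24.8·((1.099−1)/(1.058−1)−1) = 17.5310
V_final = 24.8 + 17.5310 = 42.3310
°P = 259 − 259/1.058 = 14.1985
cells = 0.9·42.3310·14.1985

540.9330 billion cells


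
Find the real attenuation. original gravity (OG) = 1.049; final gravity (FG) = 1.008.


AA = (OG−FG)/(OG−1)·100;  RA = AA·0.8192
AA = (1.049 − 1.008)/(1.049 − 1)·100 = 83.6735
RA = 83.6735·0.8192

68.5453 %


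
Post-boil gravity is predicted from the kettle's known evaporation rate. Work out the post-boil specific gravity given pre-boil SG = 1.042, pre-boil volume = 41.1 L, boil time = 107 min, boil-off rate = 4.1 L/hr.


V_post = V_pre − rate·(t/60);  SG_post = 1 + (SG_pre−1)·V_pre/V_post
V_post = 41.1 − 4.1·(107/60) = 33.7883
SG_post = 1 + (1.042 − 1)·41.1/33.7883

1.0511


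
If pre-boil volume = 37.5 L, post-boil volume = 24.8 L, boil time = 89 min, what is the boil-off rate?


rate = (V_pre − V_post) / (t_min/60)
rate = (37.5 − 24.8) / (89/60)

8.5618 L/hr


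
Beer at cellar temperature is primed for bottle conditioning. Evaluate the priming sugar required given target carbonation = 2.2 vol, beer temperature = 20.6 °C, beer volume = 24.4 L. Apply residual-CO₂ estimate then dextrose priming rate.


residual = 14.695·(0.01821 + 0.09011·e^(−0.04·T));  sugar = (target − residual)·4.0·V
residual = 14.695·(0.01821 + 0.09011·e^(−0.04·20.6)) = 0.8485
sugar = (2.2 − 0.8485)·4.0·24.4

131.9091 g


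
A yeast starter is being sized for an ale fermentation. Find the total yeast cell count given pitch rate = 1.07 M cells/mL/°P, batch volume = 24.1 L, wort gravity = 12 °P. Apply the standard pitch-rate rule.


cells (billions) = rate · V_L · °P
cells = 1.07 · 24.1 · 12

309.4440 billion cells


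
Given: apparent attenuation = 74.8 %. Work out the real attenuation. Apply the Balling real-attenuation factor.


RA = AA · 0.8192
RA = 74.8 · 0.8192

61.2762 %


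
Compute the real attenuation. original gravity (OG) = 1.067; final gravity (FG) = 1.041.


AA = (OG−FG)/(OG−1)·100;  RA = AA·0.8192
AA = (1.067 − 1.041)/(1.067 − 1)·100 = 38.8060
RA = 38.8060·0.8192

31.7899 %


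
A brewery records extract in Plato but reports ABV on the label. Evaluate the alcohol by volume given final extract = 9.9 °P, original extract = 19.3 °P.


SG = 259/(259 − P);  ABV = (OG − FG)·131.25
OG = 259/(259 − 19.3) = 1.0805
FG = 259/(259 − 9.9) = 1.0397
ABV = (1.0805 − 1.0397)·131.25

5.3516 % ABV


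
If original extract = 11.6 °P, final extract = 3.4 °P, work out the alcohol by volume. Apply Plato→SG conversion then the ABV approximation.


SG = 259/(259 − P);  ABV = (OG − FG)·131.25
OG = 259/(259 − 11.6) = 1.0469
FG = 259/(259 − 3.4) = 1.0133
ABV = (1.0469 − 1.0133)·131.25

4.4081 % ABV


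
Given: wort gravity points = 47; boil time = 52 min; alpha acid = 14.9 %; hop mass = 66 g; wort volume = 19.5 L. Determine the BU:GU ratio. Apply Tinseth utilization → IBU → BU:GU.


U = 1.65·0.000125^(GP/1000)·(1−e^(−0.04t))/4.15;  IBU = (α/100)·m·U·1000/V;  BU:GU = IBU/GP
U = 1.65·0.000125^(47/1000)·(1−e^(−0.04·52))/4.15 = 0.2281
IBU = (14.9/100)·66·0.2281·1000/19.5 = 115.0082
BU:GU = 115.0082/47

2.4470


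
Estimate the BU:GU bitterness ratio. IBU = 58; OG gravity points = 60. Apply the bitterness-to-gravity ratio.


BU:GU = IBU / OG_points
BU:GU = 58 / 60

0.9667


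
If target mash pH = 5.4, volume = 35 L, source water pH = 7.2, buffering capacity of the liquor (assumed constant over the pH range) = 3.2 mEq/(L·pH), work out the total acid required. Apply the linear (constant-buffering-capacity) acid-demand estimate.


acid = buffering capacity · (pH_source − pH_target) · V
acid = 3.2 · (7.2 − 5.4) · 35

201.6000 mEq


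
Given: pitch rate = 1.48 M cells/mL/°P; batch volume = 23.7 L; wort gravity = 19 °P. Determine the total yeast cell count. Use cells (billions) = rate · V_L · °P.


cells = 1.48 · 23.7 · 19

666.4440 billion cells


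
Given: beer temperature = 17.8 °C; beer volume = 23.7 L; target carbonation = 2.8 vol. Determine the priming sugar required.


residual = 14.695·(0.01821 + 0.09011·e^(−0.04·T));  sugar = (target − residual)·4.0·V
residual = 14.695·(0.01821 + 0.09011·e^(−0.04·17.8)) = 0.9173
sugar = (2.8 − 0.9173)·4.0·23.7

178.4786 g


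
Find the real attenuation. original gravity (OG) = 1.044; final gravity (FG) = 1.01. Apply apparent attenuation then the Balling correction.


AA = (OG−FG)/(OG−1)·100;  RA = AA·0.8192
AA = (1.044 − 1.01)/(1.044 − 1)·100 = 77.2727
RA = 77.2727·0.8192

63.3018 %


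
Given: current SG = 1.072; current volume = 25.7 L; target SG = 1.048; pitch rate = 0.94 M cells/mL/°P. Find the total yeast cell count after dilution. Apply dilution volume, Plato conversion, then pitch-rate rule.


V_w = V·((SG_c−1)/(SG_t−1)−1);  °P = 259 − 259/SG_t;  cells = rate·(V+V_w)·°P
V_w = 25.7·((1.072−1)/(1.048−1)−1) = 12.8500
V_final = 25.7 + 12.8500 = 38.5500
°P = 259 − 259/1.048 = 11.8626
cells = 0.94·38.5500·11.8626

429.8649 billion cells


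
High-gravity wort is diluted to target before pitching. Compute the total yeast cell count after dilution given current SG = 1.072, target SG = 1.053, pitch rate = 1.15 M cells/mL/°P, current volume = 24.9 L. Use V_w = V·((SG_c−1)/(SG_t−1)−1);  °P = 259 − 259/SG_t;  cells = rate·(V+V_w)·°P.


V_w = 24.9·((1.072−1)/(1.053−1)−1) = 8.9264
V_final = 24.9 + 8.9264 = 33.8264
°P = 259 − 259/1.053 = 13.0361
cells = 1.15·33.8264·13.0361

507.1087 billion cells


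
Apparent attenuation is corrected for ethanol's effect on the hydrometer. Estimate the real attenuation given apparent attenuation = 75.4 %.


RA = AA · 0.8192
RA = 75.4 · 0.8192

61.7677 %


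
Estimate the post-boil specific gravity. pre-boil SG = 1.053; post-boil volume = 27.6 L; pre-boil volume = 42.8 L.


SG_post = 1 + (SG_pre − 1)·V_pre/V_post
pts_pre = (1.053 − 1)·1000 = 53.0000
pts_post = 53.0000·42.8/27.6 = 82.1884
SG_post = 1 + 82.1884/1000

1.0822


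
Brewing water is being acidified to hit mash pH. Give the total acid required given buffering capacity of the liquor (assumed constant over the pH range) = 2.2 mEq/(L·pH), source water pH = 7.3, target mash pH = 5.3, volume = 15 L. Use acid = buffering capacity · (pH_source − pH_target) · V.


acid = 2.2 · (7.3 − 5.3) · 15

66.0000 mEq


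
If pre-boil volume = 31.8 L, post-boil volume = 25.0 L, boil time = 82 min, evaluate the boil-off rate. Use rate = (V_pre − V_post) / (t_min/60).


rate = (31.8 − 25.0) / (82/60)

4.9756 L/hr


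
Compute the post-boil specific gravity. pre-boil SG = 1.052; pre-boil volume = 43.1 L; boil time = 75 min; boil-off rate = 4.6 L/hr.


V_post = V_pre − rate·(t/60);  SG_post = 1 + (SG_pre−1)·V_pre/V_post
V_post = 43.1 − 4.6·(75/60) = 37.3500
SG_post = 1 + (1.052 − 1)·43.1/37.3500

1.0600


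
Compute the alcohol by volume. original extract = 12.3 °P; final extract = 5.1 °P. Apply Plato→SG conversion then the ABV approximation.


SG = 259/(259 − P);  ABV = (OG − FG)·131.25
OG = 259/(259 − 12.3) = 1.0499
FG = 259/(259 − 5.1) = 1.0201
ABV = (1.0499 − 1.0201)·131.25

3.9075 % ABV


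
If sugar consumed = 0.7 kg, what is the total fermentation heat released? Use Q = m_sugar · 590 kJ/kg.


Q = 0.7 · 590

413.0000 kJ


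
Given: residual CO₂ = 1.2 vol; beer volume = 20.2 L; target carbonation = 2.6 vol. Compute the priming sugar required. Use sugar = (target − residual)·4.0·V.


sugar = (2.6 − 1.2)·4.0·20.2

113.1200 g


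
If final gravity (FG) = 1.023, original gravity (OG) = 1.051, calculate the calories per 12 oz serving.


ABW = (OG−FG)·131.25·0.79/FG;  °P = 259 − 259/SG (for OG→OE and FG→AE);  RE = 0.1808·OE + 0.8192·AE;  Cal = (6.9·ABW + 4·(RE−0.1))·FG·3.55
ABW = (1.051 − 1.023)·131.25·0.79/1.023 = 2.8380
OE = 259 − 259/1.051 = 12.5680 °P
AE = 259 − 259/1.023 = 5.8231 °P
RE = 0.1808·12.5680 + 0.8192·5.8231 = 7.0426 °P
Cal = (6.9·2.8380 + 4·(7.0426−0.1))·1.023·3.55

171.9669 kcal


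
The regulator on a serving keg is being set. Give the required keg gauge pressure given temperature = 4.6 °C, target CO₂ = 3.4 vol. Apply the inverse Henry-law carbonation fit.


psi = vols/(0.01821 + 0.09011·e^(−0.04·T)) − 14.695
psi = 3.4/(0.01821 + 0.09011·e^(−0.04·4.6)) − 14.695

21.7952 psi


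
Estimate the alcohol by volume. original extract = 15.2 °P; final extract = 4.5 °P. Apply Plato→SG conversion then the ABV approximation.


SG = 259/(259 − P);  ABV = (OG − FG)·131.25
OG = 259/(259 − 15.2) = 1.0623
FG = 259/(259 − 4.5) = 1.0177
ABV = (1.0623 − 1.0177)·131.25

5.8622 % ABV


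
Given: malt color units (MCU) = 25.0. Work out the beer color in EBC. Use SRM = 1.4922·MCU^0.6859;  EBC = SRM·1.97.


SRM = 1.4922·25.0^0.6859 = 13.5729
EBC = 13.5729·1.97

26.7387 EBC


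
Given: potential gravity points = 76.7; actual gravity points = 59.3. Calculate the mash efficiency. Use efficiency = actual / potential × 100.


efficiency = 59.3 / 76.7 × 100

77.3142 %


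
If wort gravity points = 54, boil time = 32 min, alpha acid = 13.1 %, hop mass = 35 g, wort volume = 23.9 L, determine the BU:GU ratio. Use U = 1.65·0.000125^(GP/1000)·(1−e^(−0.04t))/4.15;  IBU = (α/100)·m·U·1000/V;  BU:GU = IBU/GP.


U = 1.65·0.000125^(54/1000)·(1−e^(−0.04·32))/4.15 = 0.1767
IBU = (13.1/100)·35·0.1767·1000/23.9 = 33.8942
BU:GU = 33.8942/54

0.6277


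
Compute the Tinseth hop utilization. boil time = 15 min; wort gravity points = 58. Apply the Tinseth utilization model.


U = 1.65·0.000125^(GP/1000) · (1 − e^(−0.04·t))/4.15
bigness = 1.65·0.000125^(58/1000) = 0.9797
boil_factor = (1 − e^(−0.04·15))/4.15 = 0.1087
U = 0.9797 · 0.1087

0.1065


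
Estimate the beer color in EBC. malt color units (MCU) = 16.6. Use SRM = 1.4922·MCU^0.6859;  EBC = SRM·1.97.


SRM = 1.4922·16.6^0.6859 = 10.2494
EBC = 10.2494·1.97

20.1914 EBC


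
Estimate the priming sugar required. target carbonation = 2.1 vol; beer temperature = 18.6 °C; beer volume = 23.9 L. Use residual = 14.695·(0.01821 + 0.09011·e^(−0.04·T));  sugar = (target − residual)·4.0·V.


residual = 14.695·(0.01821 + 0.09011·e^(−0.04·18.6)) = 0.8969
sugar = (2.1 − 0.8969)·4.0·23.9

115.0209 g


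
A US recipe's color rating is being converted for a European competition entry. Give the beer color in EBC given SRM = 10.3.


EBC = SRM · 1.97
EBC = 10.3 · 1.97

20.2910 EBC


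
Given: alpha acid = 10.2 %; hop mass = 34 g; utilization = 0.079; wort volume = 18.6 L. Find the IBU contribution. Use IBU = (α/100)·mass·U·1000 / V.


IBU = (10.2/100)·34·0.079·1000 / 18.6

14.7297 IBU


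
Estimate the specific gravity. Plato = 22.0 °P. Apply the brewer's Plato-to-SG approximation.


SG = 259/(259 − P)
SG = 259/(259 − 22.0)

1.0928


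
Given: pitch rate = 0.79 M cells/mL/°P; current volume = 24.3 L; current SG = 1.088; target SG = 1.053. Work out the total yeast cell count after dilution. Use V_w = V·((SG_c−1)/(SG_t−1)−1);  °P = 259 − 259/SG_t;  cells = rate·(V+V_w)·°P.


V_w = 24.3·((1.088−1)/(1.053−1)−1) = 16.0472
V_final = 24.3 + 16.0472 = 40.3472
°P = 259 − 259/1.053 = 13.0361
cells = 0.79·40.3472·13.0361

415.5157 billion cells


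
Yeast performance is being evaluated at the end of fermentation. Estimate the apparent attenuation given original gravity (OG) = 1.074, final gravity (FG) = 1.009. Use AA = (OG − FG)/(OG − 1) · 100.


AA = (1.074 − 1.009)/(1.074 − 1) · 100

87.8378 %


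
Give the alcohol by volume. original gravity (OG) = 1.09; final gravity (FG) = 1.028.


ABV = (OG − FG) · 131.25
ABV = (1.09 − 1.028) · 131.25

8.1375 % ABV


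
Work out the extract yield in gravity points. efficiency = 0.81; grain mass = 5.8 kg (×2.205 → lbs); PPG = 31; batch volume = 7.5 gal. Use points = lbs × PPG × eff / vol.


lbs = 5.8 × 2.205 = 12.7890
points = 12.7890 × 31 × 0.81 / 7.5

42.8176 points


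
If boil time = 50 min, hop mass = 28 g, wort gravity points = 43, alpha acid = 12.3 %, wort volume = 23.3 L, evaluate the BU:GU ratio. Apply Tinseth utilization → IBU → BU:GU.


U = 1.65·0.000125^(GP/1000)·(1−e^(−0.04t))/4.15;  IBU = (α/100)·m·U·1000/V;  BU:GU = IBU/GP
U = 1.65·0.000125^(43/1000)·(1−e^(−0.04·50))/4.15 = 0.2336
IBU = (12.3/100)·28·0.2336·1000/23.3 = 34.5269
BU:GU = 34.5269/43

0.8030


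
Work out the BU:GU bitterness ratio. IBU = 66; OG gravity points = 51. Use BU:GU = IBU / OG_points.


BU:GU = 66 / 51

1.2941


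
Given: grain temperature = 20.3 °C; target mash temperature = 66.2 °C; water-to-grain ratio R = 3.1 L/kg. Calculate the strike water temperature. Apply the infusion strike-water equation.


T_strike = (0.41/R)·(T_mash − T_grain) + T_mash
T_strike = (0.41/3.1)·(66.2 − 20.3) + 66.2

72.2706 °C


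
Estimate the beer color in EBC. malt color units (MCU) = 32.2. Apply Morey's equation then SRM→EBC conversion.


SRM = 1.4922·MCU^0.6859;  EBC = SRM·1.97
SRM = 1.4922·32.2^0.6859 = 16.1460
EBC = 16.1460·1.97

31.8077 EBC


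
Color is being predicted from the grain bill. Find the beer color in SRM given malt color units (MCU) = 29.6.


SRM = 1.4922 · MCU^0.6859
SRM = 1.4922 · 29.6^0.6859

15.2400 SRM


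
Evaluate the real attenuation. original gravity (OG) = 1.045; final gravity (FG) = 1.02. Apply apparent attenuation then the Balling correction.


AA = (OG−FG)/(OG−1)·100;  RA = AA·0.8192
AA = (1.045 − 1.02)/(1.045 − 1)·100 = 55.5556
RA = 55.5556·0.8192

45.5111 %


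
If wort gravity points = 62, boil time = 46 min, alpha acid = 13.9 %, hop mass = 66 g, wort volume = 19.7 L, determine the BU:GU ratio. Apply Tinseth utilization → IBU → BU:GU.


U = 1.65·0.000125^(GP/1000)·(1−e^(−0.04t))/4.15;  IBU = (α/100)·m·U·1000/V;  BU:GU = IBU/GP
U = 1.65·0.000125^(62/1000)·(1−e^(−0.04·46))/4.15 = 0.1916
IBU = (13.9/100)·66·0.1916·1000/19.7 = 89.2128
BU:GU = 89.2128/62

1.4389


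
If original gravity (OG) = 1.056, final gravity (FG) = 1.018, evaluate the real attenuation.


AA = (OG−FG)/(OG−1)·100;  RA = AA·0.8192
AA = (1.056 − 1.018)/(1.056 − 1)·100 = 67.8571
RA = 67.8571·0.8192

55.5886 %


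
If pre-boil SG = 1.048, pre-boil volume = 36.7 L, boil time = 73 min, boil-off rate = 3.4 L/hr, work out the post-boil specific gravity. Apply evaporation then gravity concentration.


V_post = V_pre − rate·(t/60);  SG_post = 1 + (SG_pre−1)·V_pre/V_post
V_post = 36.7 − 3.4·(73/60) = 32.5633
SG_post = 1 + (1.048 − 1)·36.7/32.5633

1.0541


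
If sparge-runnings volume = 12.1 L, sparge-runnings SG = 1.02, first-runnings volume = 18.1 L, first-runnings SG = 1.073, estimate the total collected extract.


total = Σ (SG_i − 1)·1000·V_i
first = (1.073 − 1)·1000·18.1 = 1321.3000
sparge = (1.02 − 1)·1000·12.1 = 242.0000
total = 1321.3000 + 242.0000

1563.3000 gravity·L


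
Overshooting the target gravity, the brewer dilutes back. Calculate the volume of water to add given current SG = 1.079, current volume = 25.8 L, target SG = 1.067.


V_water = V·((SG_curr − 1)/(SG_target − 1) − 1)
V_water = 25.8·((1.079 − 1)/(1.067 − 1) − 1)

4.6209 L


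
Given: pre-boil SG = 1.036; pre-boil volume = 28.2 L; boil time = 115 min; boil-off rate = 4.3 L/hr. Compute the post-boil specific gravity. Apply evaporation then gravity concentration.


V_post = V_pre − rate·(t/60);  SG_post = 1 + (SG_pre−1)·V_pre/V_post
V_post = 28.2 − 4.3·(115/60) = 19.9583
SG_post = 1 + (1.036 − 1)·28.2/19.9583

1.0509


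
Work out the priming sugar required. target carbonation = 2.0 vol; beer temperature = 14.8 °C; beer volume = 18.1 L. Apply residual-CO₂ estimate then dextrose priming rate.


residual = 14.695·(0.01821 + 0.09011·e^(−0.04·T));  sugar = (target − residual)·4.0·V
residual = 14.695·(0.01821 + 0.09011·e^(−0.04·14.8)) = 1.0002
sugar = (2.0 − 1.0002)·4.0·18.1

72.3891 g


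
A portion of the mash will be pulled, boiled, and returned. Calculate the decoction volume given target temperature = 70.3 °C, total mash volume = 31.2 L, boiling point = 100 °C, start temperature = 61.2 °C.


V_dec = V_total·(T_target − T_start)/(T_boil − T_start)
V_dec = 31.2·(70.3 − 61.2)/(100 − 61.2)

7.3175 L


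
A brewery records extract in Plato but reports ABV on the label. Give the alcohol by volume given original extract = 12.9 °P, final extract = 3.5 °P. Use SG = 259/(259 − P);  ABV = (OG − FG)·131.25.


OG = 259/(259 − 12.9) = 1.0524
FG = 259/(259 − 3.5) = 1.0137
ABV = (1.0524 − 1.0137)·131.25

5.0819 % ABV


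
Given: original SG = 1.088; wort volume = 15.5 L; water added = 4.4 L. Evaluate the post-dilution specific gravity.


SG_new = 1 + (SG_old − 1)·V_old/(V_old + V_water)
pts = (1.088 − 1)·1000·15.5/(15.5 + 4.4) = 68.5427
SG_new = 1 + 68.5427/1000

1.0685


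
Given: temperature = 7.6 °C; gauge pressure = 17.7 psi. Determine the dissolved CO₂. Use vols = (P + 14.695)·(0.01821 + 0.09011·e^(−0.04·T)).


vols = (17.7 + 14.695)·(0.01821 + 0.09011·e^(−0.04·7.6))

2.7438 volumes


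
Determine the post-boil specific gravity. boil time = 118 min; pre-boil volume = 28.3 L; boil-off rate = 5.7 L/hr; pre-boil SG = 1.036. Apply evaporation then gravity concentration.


V_post = V_pre − rate·(t/60);  SG_post = 1 + (SG_pre−1)·V_pre/V_post
V_post = 28.3 − 5.7·(118/60) = 17.0900
SG_post = 1 + (1.036 − 1)·28.3/17.0900

1.0596


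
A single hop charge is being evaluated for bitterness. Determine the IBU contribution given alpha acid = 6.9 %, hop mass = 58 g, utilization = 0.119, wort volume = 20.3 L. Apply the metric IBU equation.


IBU = (α/100)·mass·U·1000 / V
IBU = (6.9/100)·58·0.119·1000 / 20.3

23.4600 IBU


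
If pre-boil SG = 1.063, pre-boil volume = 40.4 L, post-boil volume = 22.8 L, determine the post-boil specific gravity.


SG_post = 1 + (SG_pre − 1)·V_pre/V_post
pts_pre = (1.063 − 1)·1000 = 63.0000
pts_post = 63.0000·40.4/22.8 = 111.6316
SG_post = 1 + 111.6316/1000

1.1116


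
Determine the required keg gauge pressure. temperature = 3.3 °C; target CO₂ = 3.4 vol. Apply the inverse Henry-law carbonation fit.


psi = vols/(0.01821 + 0.09011·e^(−0.04·T)) − 14.695
psi = 3.4/(0.01821 + 0.09011·e^(−0.04·3.3)) − 14.695

20.2927 psi


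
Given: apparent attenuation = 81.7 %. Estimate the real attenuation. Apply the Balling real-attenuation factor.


RA = AA · 0.8192
RA = 81.7 · 0.8192

66.9286 %


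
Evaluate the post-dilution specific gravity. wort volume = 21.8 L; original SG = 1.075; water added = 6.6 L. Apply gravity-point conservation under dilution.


SG_new = 1 + (SG_old − 1)·V_old/(V_old + V_water)
pts = (1.075 − 1)·1000·21.8/(21.8 + 6.6) = 57.5704
SG_new = 1 + 57.5704/1000

1.0576


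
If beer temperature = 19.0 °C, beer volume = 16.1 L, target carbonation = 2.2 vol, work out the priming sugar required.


residual = 14.695·(0.01821 + 0.09011·e^(−0.04·T));  sugar = (target − residual)·4.0·V
residual = 14.695·(0.01821 + 0.09011·e^(−0.04·19.0)) = 0.8869
sugar = (2.2 − 0.8869)·4.0·16.1

84.5659 g


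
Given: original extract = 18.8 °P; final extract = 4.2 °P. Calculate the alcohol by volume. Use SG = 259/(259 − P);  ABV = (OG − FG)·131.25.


OG = 259/(259 − 18.8) = 1.0783
FG = 259/(259 − 4.2) = 1.0165
ABV = (1.0783 − 1.0165)·131.25

8.1092 % ABV


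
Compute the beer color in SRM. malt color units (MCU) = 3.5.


SRM = 1.4922 · MCU^0.6859
SRM = 1.4922 · 3.5^0.6859

3.5237 SRM


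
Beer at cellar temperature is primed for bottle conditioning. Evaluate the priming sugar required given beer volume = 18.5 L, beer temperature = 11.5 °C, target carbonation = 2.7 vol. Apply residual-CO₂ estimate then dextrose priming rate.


residual = 14.695·(0.01821 + 0.09011·e^(−0.04·T));  sugar = (target − residual)·4.0·V
residual = 14.695·(0.01821 + 0.09011·e^(−0.04·11.5)) = 1.1035
sugar = (2.7 − 1.1035)·4.0·18.5

118.1395 g


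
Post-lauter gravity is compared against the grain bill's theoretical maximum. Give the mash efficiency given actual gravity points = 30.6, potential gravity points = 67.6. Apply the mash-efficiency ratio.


efficiency = actual / potential × 100
efficiency = 30.6 / 67.6 × 100

45.2663 %


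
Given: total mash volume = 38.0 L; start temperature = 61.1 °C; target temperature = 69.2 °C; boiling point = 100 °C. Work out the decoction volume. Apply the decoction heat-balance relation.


V_dec = V_total·(T_target − T_start)/(T_boil − T_start)
V_dec = 38.0·(69.2 − 61.1)/(100 − 61.1)

7.9126 L


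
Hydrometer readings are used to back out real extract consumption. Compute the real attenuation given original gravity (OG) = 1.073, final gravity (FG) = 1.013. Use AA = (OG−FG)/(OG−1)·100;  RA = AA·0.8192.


AA = (1.073 − 1.013)/(1.073 − 1)·100 = 82.1918
RA = 82.1918·0.8192

67.3315 %


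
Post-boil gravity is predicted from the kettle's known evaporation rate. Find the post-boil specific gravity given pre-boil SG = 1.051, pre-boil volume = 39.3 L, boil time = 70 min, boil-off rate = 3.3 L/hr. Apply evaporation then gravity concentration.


V_post = V_pre − rate·(t/60);  SG_post = 1 + (SG_pre−1)·V_pre/V_post
V_post = 39.3 − 3.3·(70/60) = 35.4500
SG_post = 1 + (1.051 − 1)·39.3/35.4500

1.0565


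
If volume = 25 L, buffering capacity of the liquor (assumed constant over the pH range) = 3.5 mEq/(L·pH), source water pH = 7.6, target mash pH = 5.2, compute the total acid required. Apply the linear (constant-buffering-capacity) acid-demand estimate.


acid = buffering capacity · (pH_source − pH_target) · V
acid = 3.5 · (7.6 − 5.2) · 25

210.0000 mEq


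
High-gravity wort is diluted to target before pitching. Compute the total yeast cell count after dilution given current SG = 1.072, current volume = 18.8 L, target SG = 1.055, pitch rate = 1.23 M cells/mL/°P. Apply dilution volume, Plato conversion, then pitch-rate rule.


V_w = V·((SG_c−1)/(SG_t−1)−1);  °P = 259 − 259/SG_t;  cells = rate·(V+V_w)·°P
V_w = 18.8·((1.072−1)/(1.055−1)−1) = 5.8109
V_final = 18.8 + 5.8109 = 24.6109
°P = 259 − 259/1.055 = 13.5024
cells = 1.23·24.6109·13.5024

408.7359 billion cells


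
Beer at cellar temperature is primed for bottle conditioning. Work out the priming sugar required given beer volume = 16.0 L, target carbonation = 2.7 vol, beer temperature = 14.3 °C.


residual = 14.695·(0.01821 + 0.09011·e^(−0.04·T));  sugar = (target − residual)·4.0·V
residual = 14.695·(0.01821 + 0.09011·e^(−0.04·14.3)) = 1.0149
sugar = (2.7 − 1.0149)·4.0·16.0

107.8432 g


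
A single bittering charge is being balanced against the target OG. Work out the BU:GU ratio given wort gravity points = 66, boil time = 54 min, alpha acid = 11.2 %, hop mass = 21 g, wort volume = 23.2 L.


U = 1.65·0.000125^(GP/1000)·(1−e^(−0.04t))/4.15;  IBU = (α/100)·m·U·1000/V;  BU:GU = IBU/GP
U = 1.65·0.000125^(66/1000)·(1−e^(−0.04·54))/4.15 = 0.1944
IBU = (11.2/100)·21·0.1944·1000/23.2 = 19.7045
BU:GU = 19.7045/66

0.2986


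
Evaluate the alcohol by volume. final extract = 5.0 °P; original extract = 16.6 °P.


SG = 259/(259 − P);  ABV = (OG − FG)·131.25
OG = 259/(259 − 16.6) = 1.0685
FG = 259/(259 − 5.0) = 1.0197
ABV = (1.0685 − 1.0197)·131.25

6.4046 % ABV


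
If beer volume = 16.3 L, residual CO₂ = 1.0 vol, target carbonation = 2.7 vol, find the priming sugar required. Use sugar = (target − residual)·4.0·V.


sugar = (2.7 − 1.0)·4.0·16.3

110.8400 g


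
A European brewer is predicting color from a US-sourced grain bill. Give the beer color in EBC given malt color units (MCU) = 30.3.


SRM = 1.4922·MCU^0.6859;  EBC = SRM·1.97
SRM = 1.4922·30.3^0.6859 = 15.4863
EBC = 15.4863·1.97

30.5081 EBC


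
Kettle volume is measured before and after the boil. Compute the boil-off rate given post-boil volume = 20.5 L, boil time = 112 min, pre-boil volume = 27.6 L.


rate = (V_pre − V_post) / (t_min/60)
rate = (27.6 − 20.5) / (112/60)

3.8036 L/hr


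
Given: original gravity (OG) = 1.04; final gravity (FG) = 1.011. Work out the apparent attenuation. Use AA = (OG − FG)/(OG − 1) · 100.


AA = (1.04 − 1.011)/(1.04 − 1) · 100

72.5000 %


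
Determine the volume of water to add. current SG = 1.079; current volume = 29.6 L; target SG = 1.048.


V_water = V·((SG_curr − 1)/(SG_target − 1) − 1)
V_water = 29.6·((1.079 − 1)/(1.048 − 1) − 1)

19.1167 L


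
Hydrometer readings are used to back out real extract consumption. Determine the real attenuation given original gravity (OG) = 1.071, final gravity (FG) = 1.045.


AA = (OG−FG)/(OG−1)·100;  RA = AA·0.8192
AA = (1.071 − 1.045)/(1.071 − 1)·100 = 36.6197
RA = 36.6197·0.8192

29.9989 %


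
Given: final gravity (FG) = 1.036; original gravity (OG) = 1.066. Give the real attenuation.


AA = (OG−FG)/(OG−1)·100;  RA = AA·0.8192
AA = (1.066 − 1.036)/(1.066 − 1)·100 = 45.4545
RA = 45.4545·0.8192

37.2364 %


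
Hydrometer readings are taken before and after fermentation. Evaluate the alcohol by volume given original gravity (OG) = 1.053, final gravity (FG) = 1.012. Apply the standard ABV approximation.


ABV = (OG − FG) · 131.25
ABV = (1.053 − 1.012) · 131.25

5.3812 % ABV


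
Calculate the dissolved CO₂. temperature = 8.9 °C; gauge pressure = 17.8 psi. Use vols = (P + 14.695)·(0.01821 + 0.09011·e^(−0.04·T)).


vols = (17.8 + 14.695)·(0.01821 + 0.09011·e^(−0.04·8.9))

2.6428 volumes


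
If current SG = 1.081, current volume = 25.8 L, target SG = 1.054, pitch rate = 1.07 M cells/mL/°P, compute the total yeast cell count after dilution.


V_w = V·((SG_c−1)/(SG_t−1)−1);  °P = 259 − 259/SG_t;  cells = rate·(V+V_w)·°P
V_w = 25.8·((1.081−1)/(1.054−1)−1) = 12.9000
V_final = 25.8 + 12.9000 = 38.7000
°P = 259 − 259/1.054 = 13.2694
cells = 1.07·38.7000·13.2694

549.4746 billion cells


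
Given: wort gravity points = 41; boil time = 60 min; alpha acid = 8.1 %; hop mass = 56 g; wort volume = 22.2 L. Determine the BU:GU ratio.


U = 1.65·0.000125^(GP/1000)·(1−e^(−0.04t))/4.15;  IBU = (α/100)·m·U·1000/V;  BU:GU = IBU/GP
U = 1.65·0.000125^(41/1000)·(1−e^(−0.04·60))/4.15 = 0.2501
IBU = (8.1/100)·56·0.2501·1000/22.2 = 51.1008
BU:GU = 51.1008/41

1.2464


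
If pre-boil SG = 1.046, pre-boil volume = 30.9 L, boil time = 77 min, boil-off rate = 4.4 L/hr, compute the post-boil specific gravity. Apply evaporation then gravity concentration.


V_post = V_pre − rate·(t/60);  SG_post = 1 + (SG_pre−1)·V_pre/V_post
V_post = 30.9 − 4.4·(77/60) = 25.2533
SG_post = 1 + (1.046 − 1)·30.9/25.2533

1.0563


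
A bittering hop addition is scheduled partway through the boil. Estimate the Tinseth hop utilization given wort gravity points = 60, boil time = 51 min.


U = 1.65·0.000125^(GP/1000) · (1 − e^(−0.04·t))/4.15
bigness = 1.65·0.000125^(60/1000) = 0.9623
boil_factor = (1 − e^(−0.04·51))/4.15 = 0.2096
U = 0.9623 · 0.2096

0.2017


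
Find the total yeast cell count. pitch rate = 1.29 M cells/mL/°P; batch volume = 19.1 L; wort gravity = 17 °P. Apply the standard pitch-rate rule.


cells (billions) = rate · V_L · °P
cells = 1.29 · 19.1 · 17

418.8630 billion cells


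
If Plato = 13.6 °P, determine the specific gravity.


SG = 259/(259 − P)
SG = 259/(259 − 13.6)

1.0554


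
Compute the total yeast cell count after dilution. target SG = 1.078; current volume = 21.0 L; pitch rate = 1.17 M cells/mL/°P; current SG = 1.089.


V_w = V·((SG_c−1)/(SG_t−1)−1);  °P = 259 − 259/SG_t;  cells = rate·(V+V_w)·°P
V_w = 21.0·((1.089−1)/(1.078−1)−1) = 2.9615
V_final = 21.0 + 2.9615 = 23.9615
°P = 259 − 259/1.078 = 18.7403
cells = 1.17·23.9615·18.7403

525.3832 billion cells


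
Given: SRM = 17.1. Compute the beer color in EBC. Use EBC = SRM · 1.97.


EBC = 17.1 · 1.97

33.6870 EBC


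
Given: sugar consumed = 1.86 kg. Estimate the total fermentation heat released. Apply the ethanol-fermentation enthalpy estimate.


Q = m_sugar · 590 kJ/kg
Q = 1.86 · 590

1097.4000 kJ


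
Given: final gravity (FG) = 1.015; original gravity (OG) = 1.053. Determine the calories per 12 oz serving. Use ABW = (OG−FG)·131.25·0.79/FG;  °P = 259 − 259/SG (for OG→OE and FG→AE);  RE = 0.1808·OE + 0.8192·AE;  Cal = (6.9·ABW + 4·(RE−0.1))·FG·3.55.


ABW = (1.053 − 1.015)·131.25·0.79/1.015 = 3.8819
OE = 259 − 259/1.053 = 13.0361 °P
AE = 259 − 259/1.015 = 3.8276 °P
RE = 0.1808·13.0361 + 0.8192·3.8276 = 5.4925 °P
Cal = (6.9·3.8819 + 4·(5.4925−0.1))·1.015·3.55

174.2352 kcal


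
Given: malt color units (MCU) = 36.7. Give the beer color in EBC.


SRM = 1.4922·MCU^0.6859;  EBC = SRM·1.97
SRM = 1.4922·36.7^0.6859 = 17.6617
EBC = 17.6617·1.97

34.7935 EBC


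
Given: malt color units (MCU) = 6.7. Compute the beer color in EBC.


SRM = 1.4922·MCU^0.6859;  EBC = SRM·1.97
SRM = 1.4922·6.7^0.6859 = 5.5009
EBC = 5.5009·1.97

10.8367 EBC


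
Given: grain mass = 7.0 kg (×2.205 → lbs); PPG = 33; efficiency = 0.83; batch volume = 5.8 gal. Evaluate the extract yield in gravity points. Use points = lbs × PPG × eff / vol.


lbs = 7.0 × 2.205 = 15.4350
points = 15.4350 × 33 × 0.83 / 5.8

72.8905 points


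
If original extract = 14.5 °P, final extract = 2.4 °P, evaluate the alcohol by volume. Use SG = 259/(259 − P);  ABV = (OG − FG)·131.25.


OG = 259/(259 − 14.5) = 1.0593
FG = 259/(259 − 2.4) = 1.0094
ABV = (1.0593 − 1.0094)·131.25

6.5562 % ABV


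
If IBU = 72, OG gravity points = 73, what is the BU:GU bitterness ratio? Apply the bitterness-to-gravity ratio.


BU:GU = IBU / OG_points
BU:GU = 72 / 73

0.9863


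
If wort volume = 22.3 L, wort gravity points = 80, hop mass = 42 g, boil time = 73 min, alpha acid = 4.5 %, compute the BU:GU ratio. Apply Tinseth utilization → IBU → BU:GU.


U = 1.65·0.000125^(GP/1000)·(1−e^(−0.04t))/4.15;  IBU = (α/100)·m·U·1000/V;  BU:GU = IBU/GP
U = 1.65·0.000125^(80/1000)·(1−e^(−0.04·73))/4.15 = 0.1833
IBU = (4.5/100)·42·0.1833·1000/22.3 = 15.5334
BU:GU = 15.5334/80

0.1942


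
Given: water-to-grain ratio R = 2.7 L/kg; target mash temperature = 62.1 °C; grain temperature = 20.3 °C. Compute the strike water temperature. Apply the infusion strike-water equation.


T_strike = (0.41/R)·(T_mash − T_grain) + T_mash
T_strike = (0.41/2.7)·(62.1 − 20.3) + 62.1

68.4474 °C


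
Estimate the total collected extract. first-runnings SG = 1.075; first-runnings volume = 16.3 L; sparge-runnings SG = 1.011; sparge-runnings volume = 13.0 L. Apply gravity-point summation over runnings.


total = Σ (SG_i − 1)·1000·V_i
first = (1.075 − 1)·1000·16.3 = 1222.5000
sparge = (1.011 − 1)·1000·13.0 = 143.0000
total = 1222.5000 + 143.0000

1365.5000 gravity·L


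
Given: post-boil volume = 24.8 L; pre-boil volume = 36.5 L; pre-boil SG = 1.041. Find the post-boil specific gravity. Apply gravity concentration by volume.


SG_post = 1 + (SG_pre − 1)·V_pre/V_post
pts_pre = (1.041 − 1)·1000 = 41.0000
pts_post = 41.0000·36.5/24.8 = 60.3427
SG_post = 1 + 60.3427/1000

1.0603


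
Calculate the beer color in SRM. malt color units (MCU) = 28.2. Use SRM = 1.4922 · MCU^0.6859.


SRM = 1.4922 · 28.2^0.6859

14.7419 SRM


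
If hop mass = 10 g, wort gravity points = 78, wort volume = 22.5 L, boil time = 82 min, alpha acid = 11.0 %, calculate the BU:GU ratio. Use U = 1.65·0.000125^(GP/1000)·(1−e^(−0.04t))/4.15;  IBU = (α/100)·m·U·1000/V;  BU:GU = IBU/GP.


U = 1.65·0.000125^(78/1000)·(1−e^(−0.04·82))/4.15 = 0.1898
IBU = (11.0/100)·10·0.1898·1000/22.5 = 9.2800
BU:GU = 9.2800/78

0.1190


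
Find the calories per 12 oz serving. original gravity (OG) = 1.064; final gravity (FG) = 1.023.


ABW = (OG−FG)·131.25·0.79/FG;  °P = 259 − 259/SG (for OG→OE and FG→AE);  RE = 0.1808·OE + 0.8192·AE;  Cal = (6.9·ABW + 4·(RE−0.1))·FG·3.55
ABW = (1.064 − 1.023)·131.25·0.79/1.023 = 4.1556
OE = 259 − 259/1.064 = 15.5789 °P
AE = 259 − 259/1.023 = 5.8231 °P
RE = 0.1808·15.5789 + 0.8192·5.8231 = 7.5869 °P
Cal = (6.9·4.1556 + 4·(7.5869−0.1))·1.023·3.55

212.8925 kcal


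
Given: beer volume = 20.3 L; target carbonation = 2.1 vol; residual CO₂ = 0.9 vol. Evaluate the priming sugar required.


sugar = (target − residual)·4.0·V
sugar = (2.1 − 0.9)·4.0·20.3

97.4400 g


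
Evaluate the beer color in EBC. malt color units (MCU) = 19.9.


SRM = 1.4922·MCU^0.6859;  EBC = SRM·1.97
SRM = 1.4922·19.9^0.6859 = 11.6067
EBC = 11.6067·1.97

22.8653 EBC


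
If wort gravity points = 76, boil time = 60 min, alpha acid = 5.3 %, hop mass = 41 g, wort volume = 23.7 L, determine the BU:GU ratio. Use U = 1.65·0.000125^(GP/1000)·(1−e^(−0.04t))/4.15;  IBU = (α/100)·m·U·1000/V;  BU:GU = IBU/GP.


U = 1.65·0.000125^(76/1000)·(1−e^(−0.04·60))/4.15 = 0.1826
IBU = (5.3/100)·41·0.1826·1000/23.7 = 16.7421
BU:GU = 16.7421/76

0.2203


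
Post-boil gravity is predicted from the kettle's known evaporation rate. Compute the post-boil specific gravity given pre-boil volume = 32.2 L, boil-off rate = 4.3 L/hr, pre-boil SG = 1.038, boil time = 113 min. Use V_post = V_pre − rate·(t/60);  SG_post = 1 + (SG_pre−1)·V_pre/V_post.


V_post = 32.2 − 4.3·(113/60) = 24.1017
SG_post = 1 + (1.038 − 1)·32.2/24.1017

1.0508


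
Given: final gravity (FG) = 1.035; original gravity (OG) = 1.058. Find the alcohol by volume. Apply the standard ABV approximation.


ABV = (OG − FG) · 131.25
ABV = (1.058 − 1.035) · 131.25

3.0188 % ABV


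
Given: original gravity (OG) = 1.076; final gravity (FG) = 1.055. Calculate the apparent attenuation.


AA = (OG − FG)/(OG − 1) · 100
AA = (1.076 − 1.055)/(1.076 − 1) · 100

27.6316 %


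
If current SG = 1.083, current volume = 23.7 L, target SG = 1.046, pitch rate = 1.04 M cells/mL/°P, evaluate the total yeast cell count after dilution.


V_w = V·((SG_c−1)/(SG_t−1)−1);  °P = 259 − 259/SG_t;  cells = rate·(V+V_w)·°P
V_w = 23.7·((1.083−1)/(1.046−1)−1) = 19.0630
V_final = 23.7 + 19.0630 = 42.7630
°P = 259 − 259/1.046 = 11.3901
cells = 1.04·42.7630·11.3901

506.5565 billion cells


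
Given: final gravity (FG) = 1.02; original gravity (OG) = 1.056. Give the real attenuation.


AA = (OG−FG)/(OG−1)·100;  RA = AA·0.8192
AA = (1.056 − 1.02)/(1.056 − 1)·100 = 64.2857
RA = 64.2857·0.8192

52.6629 %


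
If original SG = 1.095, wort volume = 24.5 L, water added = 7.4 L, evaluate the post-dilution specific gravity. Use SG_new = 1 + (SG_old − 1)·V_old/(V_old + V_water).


pts = (1.095 − 1)·1000·24.5/(24.5 + 7.4) = 72.9624
SG_new = 1 + 72.9624/1000

1.0730


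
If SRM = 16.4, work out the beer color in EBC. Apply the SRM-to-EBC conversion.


EBC = SRM · 1.97
EBC = 16.4 · 1.97

32.3080 EBC


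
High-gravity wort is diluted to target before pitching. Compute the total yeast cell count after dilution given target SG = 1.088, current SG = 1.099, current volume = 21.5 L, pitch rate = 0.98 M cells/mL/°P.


V_w = V·((SG_c−1)/(SG_t−1)−1);  °P = 259 − 259/SG_t;  cells = rate·(V+V_w)·°P
V_w = 21.5·((1.099−1)/(1.088−1)−1) = 2.6875
V_final = 21.5 + 2.6875 = 24.1875
°P = 259 − 259/1.088 = 20.9485
cells = 0.98·24.1875·20.9485

496.5587 billion cells


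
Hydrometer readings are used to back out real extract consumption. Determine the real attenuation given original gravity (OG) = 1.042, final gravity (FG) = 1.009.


AA = (OG−FG)/(OG−1)·100;  RA = AA·0.8192
AA = (1.042 − 1.009)/(1.042 − 1)·100 = 78.5714
RA = 78.5714·0.8192

64.3657 %


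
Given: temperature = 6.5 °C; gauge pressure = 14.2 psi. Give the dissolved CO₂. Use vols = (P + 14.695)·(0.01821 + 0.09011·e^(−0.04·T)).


vols = (14.2 + 14.695)·(0.01821 + 0.09011·e^(−0.04·6.5))

2.5338 volumes


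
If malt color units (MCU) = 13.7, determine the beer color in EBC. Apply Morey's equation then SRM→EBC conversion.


SRM = 1.4922·MCU^0.6859;  EBC = SRM·1.97
SRM = 1.4922·13.7^0.6859 = 8.9847
EBC = 8.9847·1.97

17.6999 EBC


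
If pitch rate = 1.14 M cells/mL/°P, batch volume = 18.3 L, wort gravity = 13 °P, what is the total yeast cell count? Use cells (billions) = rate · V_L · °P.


cells = 1.14 · 18.3 · 13

271.2060 billion cells


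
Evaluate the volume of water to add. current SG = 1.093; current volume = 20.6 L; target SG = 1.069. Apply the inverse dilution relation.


V_water = V·((SG_curr − 1)/(SG_target − 1) − 1)
V_water = 20.6·((1.093 − 1)/(1.069 − 1) − 1)

7.1652 L


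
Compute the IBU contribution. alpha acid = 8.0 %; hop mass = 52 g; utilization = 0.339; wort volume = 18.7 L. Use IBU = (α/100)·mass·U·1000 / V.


IBU = (8.0/100)·52·0.339·1000 / 18.7

75.4139 IBU


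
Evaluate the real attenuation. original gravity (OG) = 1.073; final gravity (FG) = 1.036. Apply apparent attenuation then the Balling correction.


AA = (OG−FG)/(OG−1)·100;  RA = AA·0.8192
AA = (1.073 − 1.036)/(1.073 − 1)·100 = 50.6849
RA = 50.6849·0.8192

41.5211 %


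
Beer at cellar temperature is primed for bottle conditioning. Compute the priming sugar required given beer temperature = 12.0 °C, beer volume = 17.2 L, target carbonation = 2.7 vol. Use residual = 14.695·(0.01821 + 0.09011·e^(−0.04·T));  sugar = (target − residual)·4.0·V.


residual = 14.695·(0.01821 + 0.09011·e^(−0.04·12.0)) = 1.0870
sugar = (2.7 − 1.0870)·4.0·17.2

110.9766 g
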